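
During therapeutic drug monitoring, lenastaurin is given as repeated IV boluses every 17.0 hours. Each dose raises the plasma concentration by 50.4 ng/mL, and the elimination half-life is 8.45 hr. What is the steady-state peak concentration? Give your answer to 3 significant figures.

67.0 ng/mL

k = ln 2 / 8.45 = 0.08203 hr⁻¹
Fraction remaining after one interval: e^(−kτ) = e^(−0.08203 × 17.0) = 0.2480
R = 1 / (1 − 0.2480) = 1.330
Css,max = 50.4 × 1.330 ≈ 67.0 ng/mL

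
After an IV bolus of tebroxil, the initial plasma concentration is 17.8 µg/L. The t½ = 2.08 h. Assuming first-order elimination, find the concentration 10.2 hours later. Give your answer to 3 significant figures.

0.595 µg/L

k = ln 2 / 2.08 = 0.3332 h⁻¹
10.2 h is 4.904 half-lives, so C = 17.8 × (1/2)^4.904 = 17.8 × 0.03340 ≈ 0.595 µg/L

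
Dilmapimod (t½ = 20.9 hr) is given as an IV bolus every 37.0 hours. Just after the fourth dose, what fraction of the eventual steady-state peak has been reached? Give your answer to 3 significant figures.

0.993

k = ln 2 / 20.9 = 0.03316 hr⁻¹
f_n = 1 − e^(−nkτ) = 1 − e^(−4 × 0.03316 × 37.0) = 1 − e^(−4.908) = 1 − 0.007384 ≈ 0.993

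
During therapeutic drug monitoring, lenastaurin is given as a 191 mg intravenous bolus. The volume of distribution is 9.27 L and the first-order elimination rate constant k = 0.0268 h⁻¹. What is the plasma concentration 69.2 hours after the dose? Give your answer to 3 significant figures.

3.22 µg/mL

C₀ = dose / V = 191 / 9.27 = 20.60 µg/mL
C(t) = C₀ e^(−kt) = 20.60 × e^(−0.02680 × 69.2) = 20.60 × e^(−1.855) = 20.60 × 0.1565 ≈ 3.22 µg/mL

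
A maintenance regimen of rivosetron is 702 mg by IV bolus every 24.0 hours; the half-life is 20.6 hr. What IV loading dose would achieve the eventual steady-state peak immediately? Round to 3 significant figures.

1270 mg

k = ln 2 / 20.6 = 0.03365 hr⁻¹
Accumulation ratio R = 1 / (1 − e^(−kτ)) = 1 / (1 − e^(−0.03365×24.0)) = 1 / (1 − 0.4459) = 1.805
Loading dose = maintenance dose × R = 702 × 1.805 ≈ 1270 mg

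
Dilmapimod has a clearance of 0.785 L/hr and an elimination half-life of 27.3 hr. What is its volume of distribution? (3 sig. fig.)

k = ln 2 / t½ = ln 2 / 27.3 = 0.02539 hr⁻¹
V = CL / k = 0.785 / 0.02539 ≈ 30.9 L

30.9 L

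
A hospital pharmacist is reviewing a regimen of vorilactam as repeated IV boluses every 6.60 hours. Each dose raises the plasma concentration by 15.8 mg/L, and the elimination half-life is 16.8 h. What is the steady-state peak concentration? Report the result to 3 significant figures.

66.3 mg/L

k = ln 2 / 16.8 = 0.04126 h⁻¹
Fraction remaining after one interval: e^(−kτ) = e^(−0.04126 × 6.60) = 0.7616
R = 1 / (1 − 0.7616) = 4.195
Css,max = 15.8 × 4.195 ≈ 66.3 mg/L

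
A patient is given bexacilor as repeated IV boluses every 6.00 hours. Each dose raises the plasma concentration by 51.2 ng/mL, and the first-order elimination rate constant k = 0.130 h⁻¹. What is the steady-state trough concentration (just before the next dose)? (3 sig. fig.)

Fraction remaining after one interval: e^(−kτ) = e^(−0.1300 × 6.00) = 0.4584
R = 1 / (1 − 0.4584) = 1.846
Css,max = 51.2 × 1.846 = 94.54 ng/mL
Css,min = Css,max × e^(−kτ) = 94.54 × 0.4584 ≈ 43.3 ng/mL

43.3 ng/mL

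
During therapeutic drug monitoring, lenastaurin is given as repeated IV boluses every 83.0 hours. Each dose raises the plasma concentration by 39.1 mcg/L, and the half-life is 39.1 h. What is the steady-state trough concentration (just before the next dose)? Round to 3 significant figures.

11.7 mcg/L

k = ln 2 / 39.1 = 0.01773 h⁻¹
Fraction remaining after one interval: e^(−kτ) = e^(−0.01773 × 83.0) = 0.2296
R = 1 / (1 − 0.2296) = 1.298
Css,max = 39.1 × 1.298 = 50.75 mcg/L
Css,min = Css,max × e^(−kτ) = 50.75 × 0.2296 ≈ 11.7 mcg/L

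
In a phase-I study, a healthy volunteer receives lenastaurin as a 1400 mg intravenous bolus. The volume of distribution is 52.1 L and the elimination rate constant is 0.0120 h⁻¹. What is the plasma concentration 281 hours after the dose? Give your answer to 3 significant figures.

C₀ = dose / V = 1400 / 52.1 = 26.87 mg/L
C(t) = C₀ e^(−kt) = 26.87 × e^(−0.01200 × 281) = 26.87 × e^(−3.372) = 26.87 × 0.03432 ≈ 0.922 mg/L

0.922 mg/L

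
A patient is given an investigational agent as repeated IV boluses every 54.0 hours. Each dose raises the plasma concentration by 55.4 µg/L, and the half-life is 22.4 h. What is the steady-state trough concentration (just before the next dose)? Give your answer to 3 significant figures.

k = ln 2 / 22.4 = 0.03094 h⁻¹
Fraction remaining after one interval: e^(−kτ) = e^(−0.03094 × 54.0) = 0.1881
R = 1 / (1 − 0.1881) = 1.232
Css,max = 55.4 × 1.232 = 68.23 µg/L
Css,min = Css,max × e^(−kτ) = 68.23 × 0.1881 ≈ 12.8 µg/L

12.8 µg/L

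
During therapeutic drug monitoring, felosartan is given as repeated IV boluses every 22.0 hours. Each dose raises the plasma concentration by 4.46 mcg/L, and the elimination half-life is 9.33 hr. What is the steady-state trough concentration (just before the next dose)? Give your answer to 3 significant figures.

1.08 mcg/L

k = ln 2 / 9.33 = 0.07429 hr⁻¹
Fraction remaining after one interval: e^(−kτ) = e^(−0.07429 × 22.0) = 0.1951
R = 1 / (1 − 0.1951) = 1.242
Css,max = 4.46 × 1.242 = 5.541 mcg/L
Css,min = Css,max × e^(−kτ) = 5.541 × 0.1951 ≈ 1.08 mcg/L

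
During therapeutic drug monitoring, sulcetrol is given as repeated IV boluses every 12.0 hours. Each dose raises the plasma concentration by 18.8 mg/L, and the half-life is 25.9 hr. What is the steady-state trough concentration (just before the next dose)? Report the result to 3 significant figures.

49.6 mg/L

k = ln 2 / 25.9 = 0.02676 hr⁻¹
Fraction remaining after one interval: e^(−kτ) = e^(−0.02676 × 12.0) = 0.7253
R = 1 / (1 − 0.7253) = 3.641
Css,max = 18.8 × 3.641 = 68.44 mg/L
Css,min = Css,max × e^(−kτ) = 68.44 × 0.7253 ≈ 49.6 mg/L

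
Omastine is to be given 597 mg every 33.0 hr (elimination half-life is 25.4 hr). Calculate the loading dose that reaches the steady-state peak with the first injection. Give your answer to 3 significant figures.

k = ln 2 / 25.4 = 0.02729 hr⁻¹
Accumulation ratio R = 1 / (1 − e^(−kτ)) = 1 / (1 − e^(−0.02729×33.0)) = 1 / (1 − 0.4063) = 1.684
Loading dose = maintenance dose × R = 597 × 1.684 ≈ 1010 mg

1010 mg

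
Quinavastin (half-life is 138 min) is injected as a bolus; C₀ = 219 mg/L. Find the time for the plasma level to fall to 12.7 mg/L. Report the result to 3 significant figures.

567 minutes

k = ln 2 / 138 = 0.005023 min⁻¹
C(t) = C₀ e^(−kt)  ⇒  t = ln(C₀/C) / k
t = ln(219/12.7) / 0.005023 = 2.847 / 0.005023 ≈ 567 minutes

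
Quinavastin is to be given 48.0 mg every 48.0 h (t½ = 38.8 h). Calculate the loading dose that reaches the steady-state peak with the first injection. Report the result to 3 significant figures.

83.4 mg

k = ln 2 / 38.8 = 0.01786 h⁻¹
Accumulation ratio R = 1 / (1 − e^(−kτ)) = 1 / (1 − e^(−0.01786×48.0)) = 1 / (1 − 0.4242) = 1.737
Loading dose = maintenance dose × R = 48.0 × 1.737 ≈ 83.4 mg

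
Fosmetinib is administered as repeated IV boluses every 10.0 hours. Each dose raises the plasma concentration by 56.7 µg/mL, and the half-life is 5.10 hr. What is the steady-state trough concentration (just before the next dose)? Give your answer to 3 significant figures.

k = ln 2 / 5.10 = 0.1359 hr⁻¹
Fraction remaining after one interval: e^(−kτ) = e^(−0.1359 × 10.0) = 0.2569
R = 1 / (1 − 0.2569) = 1.346
Css,max = 56.7 × 1.346 = 76.30 µg/mL
Css,min = Css,max × e^(−kτ) = 76.30 × 0.2569 ≈ 19.6 µg/mL

19.6 µg/mL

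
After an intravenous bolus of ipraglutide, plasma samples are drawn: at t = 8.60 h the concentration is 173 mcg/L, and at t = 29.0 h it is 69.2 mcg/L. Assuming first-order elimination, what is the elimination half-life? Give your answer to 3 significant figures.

k = ln(C₁/C₂) / (t₂ − t₁) = ln(173/69.2) / (29.0 − 8.60)
  = 0.9163 / 20.40 = 0.04492 h⁻¹
t½ = ln 2 / k = ln 2 / 0.04492 ≈ 15.4 hours

15.4 hours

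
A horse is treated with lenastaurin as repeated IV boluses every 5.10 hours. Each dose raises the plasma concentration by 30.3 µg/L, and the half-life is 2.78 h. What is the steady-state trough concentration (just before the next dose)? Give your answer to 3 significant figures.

11.8 µg/L

k = ln 2 / 2.78 = 0.2493 h⁻¹
Fraction remaining after one interval: e^(−kτ) = e^(−0.2493 × 5.10) = 0.2804
R = 1 / (1 − 0.2804) = 1.390
Css,max = 30.3 × 1.390 = 42.11 µg/L
Css,min = Css,max × e^(−kτ) = 42.11 × 0.2804 ≈ 11.8 µg/L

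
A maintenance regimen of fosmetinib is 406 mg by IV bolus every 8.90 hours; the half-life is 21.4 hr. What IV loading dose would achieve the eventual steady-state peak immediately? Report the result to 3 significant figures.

k = ln 2 / 21.4 = 0.03239 hr⁻¹
Accumulation ratio R = 1 / (1 − e^(−kτ)) = 1 / (1 − e^(−0.03239×8.90)) = 1 / (1 − 0.7496) = 3.993
Loading dose = maintenance dose × R = 406 × 3.993 ≈ 1620 mg

1620 mg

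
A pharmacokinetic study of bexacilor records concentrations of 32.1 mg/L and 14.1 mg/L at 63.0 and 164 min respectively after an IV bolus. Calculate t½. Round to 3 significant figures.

k = ln(C₁/C₂) / (t₂ − t₁) = ln(32.1/14.1) / (164 − 63.0)
  = 0.8227 / 101.0 = 0.008145 min⁻¹
t½ = ln 2 / k = ln 2 / 0.008145 ≈ 85.1 minutes

85.1 minutes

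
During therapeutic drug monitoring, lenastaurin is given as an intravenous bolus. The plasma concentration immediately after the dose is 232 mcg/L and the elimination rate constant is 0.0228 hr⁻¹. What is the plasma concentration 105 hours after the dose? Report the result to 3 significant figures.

C(t) = C₀ e^(−kt) = 232 × e^(−0.02280 × 105) = 232 × e^(−2.394) = 232 × 0.09126 ≈ 21.2 mcg/L

21.2 mcg/L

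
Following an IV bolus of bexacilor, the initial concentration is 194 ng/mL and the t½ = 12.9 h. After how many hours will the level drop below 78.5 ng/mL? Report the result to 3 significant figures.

16.8 hours

k = ln 2 / 12.9 = 0.05373 h⁻¹
C(t) = C₀ e^(−kt)  ⇒  t = ln(C₀/C) / k
t = ln(194/78.5) / 0.05373 = 0.9048 / 0.05373 ≈ 16.8 hours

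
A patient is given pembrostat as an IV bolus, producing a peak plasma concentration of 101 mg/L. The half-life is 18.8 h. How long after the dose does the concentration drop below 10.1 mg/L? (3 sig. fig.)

62.5 hours

k = ln 2 / 18.8 = 0.03687 h⁻¹
C(t) = C₀ e^(−kt)  ⇒  t = ln(C₀/C) / k
t = ln(101/10.1) / 0.03687 = 2.303 / 0.03687 ≈ 62.5 hours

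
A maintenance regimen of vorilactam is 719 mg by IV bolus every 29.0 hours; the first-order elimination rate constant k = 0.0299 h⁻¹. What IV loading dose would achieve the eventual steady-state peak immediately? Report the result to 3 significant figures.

1240 mg

Accumulation ratio R = 1 / (1 − e^(−kτ)) = 1 / (1 − e^(−0.02990×29.0)) = 1 / (1 − 0.4202) = 1.725
Loading dose = maintenance dose × R = 719 × 1.725 ≈ 1240 mg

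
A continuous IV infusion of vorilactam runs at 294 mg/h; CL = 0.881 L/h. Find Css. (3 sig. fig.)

Css = infusion rate / CL = 294 / 0.881 ≈ 334 µg/mL

334 µg/mL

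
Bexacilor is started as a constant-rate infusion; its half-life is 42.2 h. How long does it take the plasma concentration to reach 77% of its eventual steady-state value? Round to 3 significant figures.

k = ln 2 / 42.2 = 0.01643 h⁻¹
f = 1 − e^(−kt)  ⇒  t = −ln(1 − f) / k
t = −ln(1 − 0.77) / 0.01643 = 1.470 / 0.01643 ≈ 89.5 hours

89.5 hours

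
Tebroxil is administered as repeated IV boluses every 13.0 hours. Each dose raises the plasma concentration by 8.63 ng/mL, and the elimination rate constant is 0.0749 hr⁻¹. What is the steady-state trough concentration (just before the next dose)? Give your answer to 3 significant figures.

Fraction remaining after one interval: e^(−kτ) = e^(−0.07490 × 13.0) = 0.3777
R = 1 / (1 − 0.3777) = 1.607
Css,max = 8.63 × 1.607 = 13.87 ng/mL
Css,min = Css,max × e^(−kτ) = 13.87 × 0.3777 ≈ 5.24 ng/mL

5.24 ng/mL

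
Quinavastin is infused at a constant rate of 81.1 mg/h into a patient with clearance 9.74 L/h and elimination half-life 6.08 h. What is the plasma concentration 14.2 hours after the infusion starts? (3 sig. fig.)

6.68 µg/mL

Css = rate / CL = 81.1 / 9.74 = 8.326 µg/mL
k = ln 2 / 6.08 = 0.1140 h⁻¹
C(t) = Css (1 − e^(−kt)) = 8.326 × (1 − e^(−1.619)) = 8.326 × 0.8019 ≈ 6.68 µg/mL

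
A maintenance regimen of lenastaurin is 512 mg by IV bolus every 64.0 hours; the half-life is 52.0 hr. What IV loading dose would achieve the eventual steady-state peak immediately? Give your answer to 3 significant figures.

892 mg

k = ln 2 / 52.0 = 0.01333 hr⁻¹
Accumulation ratio R = 1 / (1 − e^(−kτ)) = 1 / (1 − e^(−0.01333×64.0)) = 1 / (1 − 0.4261) = 1.742
Loading dose = maintenance dose × R = 512 × 1.742 ≈ 892 mg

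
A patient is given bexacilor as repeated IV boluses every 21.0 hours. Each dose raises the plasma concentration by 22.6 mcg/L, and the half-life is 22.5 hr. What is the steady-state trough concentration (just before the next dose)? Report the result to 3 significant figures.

24.8 mcg/L

k = ln 2 / 22.5 = 0.03081 hr⁻¹
Fraction remaining after one interval: e^(−kτ) = e^(−0.03081 × 21.0) = 0.5236
R = 1 / (1 − 0.5236) = 2.099
Css,max = 22.6 × 2.099 = 47.44 mcg/L
Css,min = Css,max × e^(−kτ) = 47.44 × 0.5236 ≈ 24.8 mcg/L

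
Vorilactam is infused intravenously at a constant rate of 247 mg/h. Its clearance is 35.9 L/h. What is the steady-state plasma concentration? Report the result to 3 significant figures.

6.88 µg/mL

Css = infusion rate / CL = 247 / 35.9 ≈ 6.88 µg/mL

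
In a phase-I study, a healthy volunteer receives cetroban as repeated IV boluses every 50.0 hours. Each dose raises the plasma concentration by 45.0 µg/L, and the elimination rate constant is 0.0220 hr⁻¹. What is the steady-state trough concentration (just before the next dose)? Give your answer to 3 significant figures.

Fraction remaining after one interval: e^(−kτ) = e^(−0.02200 × 50.0) = 0.3329
R = 1 / (1 − 0.3329) = 1.499
Css,max = 45.0 × 1.499 = 67.45 µg/L
Css,min = Css,max × e^(−kτ) = 67.45 × 0.3329 ≈ 22.5 µg/L

22.5 µg/L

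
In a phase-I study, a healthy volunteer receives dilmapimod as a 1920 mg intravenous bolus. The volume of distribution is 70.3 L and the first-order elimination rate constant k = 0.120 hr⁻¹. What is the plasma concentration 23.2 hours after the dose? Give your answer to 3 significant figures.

C₀ = dose / V = 1920 / 70.3 = 27.31 mg/L
C(t) = C₀ e^(−kt) = 27.31 × e^(−0.1200 × 23.2) = 27.31 × e^(−2.784) = 27.31 × 0.06179 ≈ 1.69 mg/L

1.69 mg/L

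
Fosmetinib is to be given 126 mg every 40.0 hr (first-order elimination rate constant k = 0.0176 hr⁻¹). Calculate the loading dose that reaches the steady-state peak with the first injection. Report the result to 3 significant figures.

249 mg

Accumulation ratio R = 1 / (1 − e^(−kτ)) = 1 / (1 − e^(−0.01760×40.0)) = 1 / (1 − 0.4946) = 1.979
Loading dose = maintenance dose × R = 126 × 1.979 ≈ 249 mg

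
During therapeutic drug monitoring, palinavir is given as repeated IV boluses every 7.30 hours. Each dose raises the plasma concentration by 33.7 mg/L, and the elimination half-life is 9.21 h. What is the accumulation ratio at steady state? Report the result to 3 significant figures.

k = ln 2 / 9.21 = 0.07526 h⁻¹
Fraction remaining after one interval: e^(−kτ) = e^(−0.07526 × 7.30) = 0.5773
R = 1 / (1 − 0.5773) = 1 / 0.4227 ≈ 2.37

2.37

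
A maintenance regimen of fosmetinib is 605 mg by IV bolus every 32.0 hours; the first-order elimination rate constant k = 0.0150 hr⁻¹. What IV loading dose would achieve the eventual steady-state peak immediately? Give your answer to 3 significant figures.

1590 mg

Accumulation ratio R = 1 / (1 − e^(−kτ)) = 1 / (1 − e^(−0.01500×32.0)) = 1 / (1 − 0.6188) = 2.623
Loading dose = maintenance dose × R = 605 × 2.623 ≈ 1590 mg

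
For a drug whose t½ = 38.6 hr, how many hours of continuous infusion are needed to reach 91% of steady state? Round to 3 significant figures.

k = ln 2 / 38.6 = 0.01796 hr⁻¹
f = 1 − e^(−kt)  ⇒  t = −ln(1 − f) / k
t = −ln(1 − 0.91) / 0.01796 = 2.408 / 0.01796 ≈ 134 hours

134 hours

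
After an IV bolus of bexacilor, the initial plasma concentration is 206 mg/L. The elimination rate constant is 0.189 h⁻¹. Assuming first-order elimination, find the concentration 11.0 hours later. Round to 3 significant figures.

25.8 mg/L

C(t) = C₀ e^(−kt) = 206 × e^(−0.1890 × 11.0) = 206 × e^(−2.079) = 206 × 0.1251 ≈ 25.8 mg/L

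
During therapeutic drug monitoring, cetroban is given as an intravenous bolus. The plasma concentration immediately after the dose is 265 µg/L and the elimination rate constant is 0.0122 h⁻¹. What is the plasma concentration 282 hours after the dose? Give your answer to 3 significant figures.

8.49 µg/L

C(t) = C₀ e^(−kt) = 265 × e^(−0.01220 × 282) = 265 × e^(−3.440) = 265 × 0.03205 ≈ 8.49 µg/L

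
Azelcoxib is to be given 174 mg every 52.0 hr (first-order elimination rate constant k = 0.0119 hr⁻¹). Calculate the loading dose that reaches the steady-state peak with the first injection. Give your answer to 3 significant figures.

Accumulation ratio R = 1 / (1 − e^(−kτ)) = 1 / (1 − e^(−0.01190×52.0)) = 1 / (1 − 0.5386) = 2.167
Loading dose = maintenance dose × R = 174 × 2.167 ≈ 377 mg

377 mg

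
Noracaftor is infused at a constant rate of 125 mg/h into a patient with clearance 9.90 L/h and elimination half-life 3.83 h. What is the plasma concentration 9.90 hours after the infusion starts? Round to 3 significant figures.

Css = rate / CL = 125 / 9.90 = 12.63 µg/mL
k = ln 2 / 3.83 = 0.1810 h⁻¹
C(t) = Css (1 − e^(−kt)) = 12.63 × (1 − e^(−1.792)) = 12.63 × 0.8333 ≈ 10.5 µg/mL

10.5 µg/mL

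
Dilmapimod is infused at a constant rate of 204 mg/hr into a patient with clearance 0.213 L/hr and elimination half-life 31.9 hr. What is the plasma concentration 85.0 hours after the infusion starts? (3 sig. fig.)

Css = rate / CL = 204 / 0.213 = 957.7 mg/L
k = ln 2 / 31.9 = 0.02173 hr⁻¹
C(t) = Css (1 − e^(−kt)) = 957.7 × (1 − e^(−1.847)) = 957.7 × 0.8423 ≈ 807 mg/L

807 mg/L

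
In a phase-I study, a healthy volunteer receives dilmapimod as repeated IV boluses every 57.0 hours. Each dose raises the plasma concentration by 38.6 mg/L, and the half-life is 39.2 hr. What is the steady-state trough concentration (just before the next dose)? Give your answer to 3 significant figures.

22.2 mg/L

k = ln 2 / 39.2 = 0.01768 hr⁻¹
Fraction remaining after one interval: e^(−kτ) = e^(−0.01768 × 57.0) = 0.3650
R = 1 / (1 − 0.3650) = 1.575
Css,max = 38.6 × 1.575 = 60.79 mg/L
Css,min = Css,max × e^(−kτ) = 60.79 × 0.3650 ≈ 22.2 mg/L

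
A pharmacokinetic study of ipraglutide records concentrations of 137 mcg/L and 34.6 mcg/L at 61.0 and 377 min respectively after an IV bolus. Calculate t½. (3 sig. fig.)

159 minutes

k = ln(C₁/C₂) / (t₂ − t₁) = ln(137/34.6) / (377 − 61.0)
  = 1.376 / 316.0 = 0.004355 min⁻¹
t½ = ln 2 / k = ln 2 / 0.004355 ≈ 159 minutes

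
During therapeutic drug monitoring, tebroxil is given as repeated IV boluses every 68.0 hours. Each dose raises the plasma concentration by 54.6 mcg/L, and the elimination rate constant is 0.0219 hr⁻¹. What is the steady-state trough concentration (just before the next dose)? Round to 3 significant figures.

15.9 mcg/L

Fraction remaining after one interval: e^(−kτ) = e^(−0.02190 × 68.0) = 0.2256
R = 1 / (1 − 0.2256) = 1.291
Css,max = 54.6 × 1.291 = 70.50 mcg/L
Css,min = Css,max × e^(−kτ) = 70.50 × 0.2256 ≈ 15.9 mcg/L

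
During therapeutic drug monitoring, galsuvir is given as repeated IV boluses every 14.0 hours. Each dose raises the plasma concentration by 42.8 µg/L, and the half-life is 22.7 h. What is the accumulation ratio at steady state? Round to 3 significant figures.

k = ln 2 / 22.7 = 0.03054 h⁻¹
Fraction remaining after one interval: e^(−kτ) = e^(−0.03054 × 14.0) = 0.6521
R = 1 / (1 − 0.6521) = 1 / 0.3479 ≈ 2.87

2.87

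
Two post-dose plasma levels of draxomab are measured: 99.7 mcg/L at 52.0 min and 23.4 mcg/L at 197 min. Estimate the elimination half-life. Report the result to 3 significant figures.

k = ln(C₁/C₂) / (t₂ − t₁) = ln(99.7/23.4) / (197 − 52.0)
  = 1.449 / 145.0 = 0.009996 min⁻¹
t½ = ln 2 / k = ln 2 / 0.009996 ≈ 69.3 minutes

69.3 minutes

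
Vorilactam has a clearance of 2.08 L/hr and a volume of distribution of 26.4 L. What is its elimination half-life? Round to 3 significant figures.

8.80 hours

k = CL / V = 2.08 / 26.4 = 0.07879 hr⁻¹
t½ = ln 2 / k = ln 2 / 0.07879 ≈ 8.80 hours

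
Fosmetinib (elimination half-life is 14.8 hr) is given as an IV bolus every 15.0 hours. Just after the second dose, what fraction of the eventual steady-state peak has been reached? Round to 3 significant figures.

k = ln 2 / 14.8 = 0.04683 hr⁻¹
f_n = 1 − e^(−nkτ) = 1 − e^(−2 × 0.04683 × 15.0) = 1 − e^(−1.405) = 1 − 0.2454 ≈ 0.755

0.755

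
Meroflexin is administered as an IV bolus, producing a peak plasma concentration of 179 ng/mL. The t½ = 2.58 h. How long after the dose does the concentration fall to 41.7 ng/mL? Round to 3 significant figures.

k = ln 2 / 2.58 = 0.2687 h⁻¹
C(t) = C₀ e^(−kt)  ⇒  t = ln(C₀/C) / k
t = ln(179/41.7) / 0.2687 = 1.457 / 0.2687 ≈ 5.42 hours

5.42 hours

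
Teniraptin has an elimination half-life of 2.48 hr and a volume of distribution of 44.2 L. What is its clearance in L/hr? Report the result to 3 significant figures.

12.4 L/hr

k = ln 2 / t½ = ln 2 / 2.48 = 0.2795 hr⁻¹
CL = k · V = 0.2795 × 44.2 ≈ 12.4 L/hr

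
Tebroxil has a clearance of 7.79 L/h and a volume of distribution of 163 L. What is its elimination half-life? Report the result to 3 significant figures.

14.5 hours

k = CL / V = 7.79 / 163 = 0.04779 h⁻¹
t½ = ln 2 / k = ln 2 / 0.04779 ≈ 14.5 hours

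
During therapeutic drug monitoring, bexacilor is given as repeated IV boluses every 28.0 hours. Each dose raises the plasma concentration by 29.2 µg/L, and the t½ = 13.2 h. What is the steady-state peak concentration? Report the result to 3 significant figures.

k = ln 2 / 13.2 = 0.05251 h⁻¹
Fraction remaining after one interval: e^(−kτ) = e^(−0.05251 × 28.0) = 0.2299
R = 1 / (1 − 0.2299) = 1.298
Css,max = 29.2 × 1.298 ≈ 37.9 µg/L

37.9 µg/L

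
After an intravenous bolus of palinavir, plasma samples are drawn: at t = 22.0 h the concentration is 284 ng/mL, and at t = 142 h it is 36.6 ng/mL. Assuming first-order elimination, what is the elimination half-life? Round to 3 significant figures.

40.6 hours

k = ln(C₁/C₂) / (t₂ − t₁) = ln(284/36.6) / (142 − 22.0)
  = 2.049 / 120.0 = 0.01707 h⁻¹
t½ = ln 2 / k = ln 2 / 0.01707 ≈ 40.6 hours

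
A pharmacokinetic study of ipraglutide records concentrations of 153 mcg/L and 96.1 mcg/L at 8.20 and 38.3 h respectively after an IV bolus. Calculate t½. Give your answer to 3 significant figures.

k = ln(C₁/C₂) / (t₂ − t₁) = ln(153/96.1) / (38.3 − 8.20)
  = 0.4650 / 30.10 = 0.01545 h⁻¹
t½ = ln 2 / k = ln 2 / 0.01545 ≈ 44.9 hours

44.9 hours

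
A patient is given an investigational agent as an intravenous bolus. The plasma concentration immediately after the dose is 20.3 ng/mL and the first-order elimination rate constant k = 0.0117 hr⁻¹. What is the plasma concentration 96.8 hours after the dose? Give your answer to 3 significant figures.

6.54 ng/mL

C(t) = C₀ e^(−kt) = 20.3 × e^(−0.01170 × 96.8) = 20.3 × e^(−1.133) = 20.3 × 0.3222 ≈ 6.54 ng/mL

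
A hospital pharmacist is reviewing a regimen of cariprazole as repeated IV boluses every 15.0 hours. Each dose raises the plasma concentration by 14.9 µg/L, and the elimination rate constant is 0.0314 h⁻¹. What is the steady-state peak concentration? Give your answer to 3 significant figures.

Fraction remaining after one interval: e^(−kτ) = e^(−0.03140 × 15.0) = 0.6244
R = 1 / (1 − 0.6244) = 2.662
Css,max = 14.9 × 2.662 ≈ 39.7 µg/L

39.7 µg/L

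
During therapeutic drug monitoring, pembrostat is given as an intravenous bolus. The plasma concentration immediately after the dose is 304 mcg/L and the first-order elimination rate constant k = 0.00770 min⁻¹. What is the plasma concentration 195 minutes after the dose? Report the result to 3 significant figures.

67.7 mcg/L

C(t) = C₀ e^(−kt) = 304 × e^(−0.007700 × 195) = 304 × e^(−1.502) = 304 × 0.2228 ≈ 67.7 mcg/L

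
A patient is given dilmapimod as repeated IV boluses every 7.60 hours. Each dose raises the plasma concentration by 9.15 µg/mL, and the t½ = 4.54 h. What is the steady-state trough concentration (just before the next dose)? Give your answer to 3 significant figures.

4.18 µg/mL

k = ln 2 / 4.54 = 0.1527 h⁻¹
Fraction remaining after one interval: e^(−kτ) = e^(−0.1527 × 7.60) = 0.3134
R = 1 / (1 − 0.3134) = 1.456
Css,max = 9.15 × 1.456 = 13.33 µg/mL
Css,min = Css,max × e^(−kτ) = 13.33 × 0.3134 ≈ 4.18 µg/mL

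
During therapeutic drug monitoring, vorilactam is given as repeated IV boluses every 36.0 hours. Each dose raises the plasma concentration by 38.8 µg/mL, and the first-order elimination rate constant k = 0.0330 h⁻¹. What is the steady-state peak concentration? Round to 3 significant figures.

55.8 µg/mL

Fraction remaining after one interval: e^(−kτ) = e^(−0.03300 × 36.0) = 0.3048
R = 1 / (1 − 0.3048) = 1.438
Css,max = 38.8 × 1.438 ≈ 55.8 µg/mL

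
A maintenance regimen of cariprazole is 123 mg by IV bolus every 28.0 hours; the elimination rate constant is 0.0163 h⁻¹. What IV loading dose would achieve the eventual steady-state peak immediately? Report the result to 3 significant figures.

Accumulation ratio R = 1 / (1 − e^(−kτ)) = 1 / (1 − e^(−0.01630×28.0)) = 1 / (1 − 0.6336) = 2.729
Loading dose = maintenance dose × R = 123 × 2.729 ≈ 336 mg

336 mg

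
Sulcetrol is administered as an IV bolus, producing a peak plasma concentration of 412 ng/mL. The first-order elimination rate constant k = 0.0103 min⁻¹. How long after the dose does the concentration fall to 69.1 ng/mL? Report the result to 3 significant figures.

173 minutes

C(t) = C₀ e^(−kt)  ⇒  t = ln(C₀/C) / k
t = ln(412/69.1) / 0.01030 = 1.785 / 0.01030 ≈ 173 minutes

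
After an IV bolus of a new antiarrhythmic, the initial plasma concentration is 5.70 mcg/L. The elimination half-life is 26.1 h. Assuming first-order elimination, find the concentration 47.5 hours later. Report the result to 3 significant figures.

k = ln 2 / 26.1 = 0.02656 h⁻¹
47.5 h is 1.820 half-lives, so C = 5.70 × (1/2)^1.820 = 5.70 × 0.2832 ≈ 1.61 mcg/L

1.61 mcg/L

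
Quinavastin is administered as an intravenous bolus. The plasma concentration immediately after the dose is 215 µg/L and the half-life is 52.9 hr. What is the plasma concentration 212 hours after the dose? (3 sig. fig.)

k = ln 2 / 52.9 = 0.01310 hr⁻¹
212 hr is 4.008 half-lives, so C = 215 × (1/2)^4.008 = 215 × 0.06217 ≈ 13.4 µg/L

13.4 µg/L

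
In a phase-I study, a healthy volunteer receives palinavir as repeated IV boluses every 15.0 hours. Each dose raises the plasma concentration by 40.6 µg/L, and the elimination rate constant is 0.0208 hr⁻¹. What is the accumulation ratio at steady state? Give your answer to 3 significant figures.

Fraction remaining after one interval: e^(−kτ) = e^(−0.02080 × 15.0) = 0.7320
R = 1 / (1 − 0.7320) = 1 / 0.2680 ≈ 3.73

3.73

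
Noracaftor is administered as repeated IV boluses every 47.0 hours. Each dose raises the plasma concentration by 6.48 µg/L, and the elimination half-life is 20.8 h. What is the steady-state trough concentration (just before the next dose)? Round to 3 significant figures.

1.71 µg/L

k = ln 2 / 20.8 = 0.03332 h⁻¹
Fraction remaining after one interval: e^(−kτ) = e^(−0.03332 × 47.0) = 0.2088
R = 1 / (1 − 0.2088) = 1.264
Css,max = 6.48 × 1.264 = 8.190 µg/L
Css,min = Css,max × e^(−kτ) = 8.190 × 0.2088 ≈ 1.71 µg/L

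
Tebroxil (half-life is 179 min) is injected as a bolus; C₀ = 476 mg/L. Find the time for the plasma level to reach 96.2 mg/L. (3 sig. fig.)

413 minutes

k = ln 2 / 179 = 0.003872 min⁻¹
C(t) = C₀ e^(−kt)  ⇒  t = ln(C₀/C) / k
t = ln(476/96.2) / 0.003872 = 1.599 / 0.003872 ≈ 413 minutes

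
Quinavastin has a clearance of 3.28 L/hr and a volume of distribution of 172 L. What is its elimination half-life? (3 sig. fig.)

36.3 hours

k = CL / V = 3.28 / 172 = 0.01907 hr⁻¹
t½ = ln 2 / k = ln 2 / 0.01907 ≈ 36.3 hours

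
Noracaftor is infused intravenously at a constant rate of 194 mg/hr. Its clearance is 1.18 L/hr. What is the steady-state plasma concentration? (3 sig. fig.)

164 mg/L

Css = infusion rate / CL = 194 / 1.18 ≈ 164 mg/L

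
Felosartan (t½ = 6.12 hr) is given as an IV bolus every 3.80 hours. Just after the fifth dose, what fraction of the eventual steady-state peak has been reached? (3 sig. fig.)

k = ln 2 / 6.12 = 0.1133 hr⁻¹
f_n = 1 − e^(−nkτ) = 1 − e^(−5 × 0.1133 × 3.80) = 1 − e^(−2.152) = 1 − 0.1163 ≈ 0.884

0.884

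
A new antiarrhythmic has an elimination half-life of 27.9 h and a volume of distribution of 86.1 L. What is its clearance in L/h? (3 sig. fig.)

k = ln 2 / t½ = ln 2 / 27.9 = 0.02484 h⁻¹
CL = k · V = 0.02484 × 86.1 ≈ 2.14 L/h

2.14 L/h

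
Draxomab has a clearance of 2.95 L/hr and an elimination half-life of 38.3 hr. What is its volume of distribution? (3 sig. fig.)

k = ln 2 / t½ = ln 2 / 38.3 = 0.01810 hr⁻¹
V = CL / k = 2.95 / 0.01810 ≈ 163 L

163 L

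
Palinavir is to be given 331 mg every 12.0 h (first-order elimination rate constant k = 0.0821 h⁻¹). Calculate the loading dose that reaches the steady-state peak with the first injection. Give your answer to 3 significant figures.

Accumulation ratio R = 1 / (1 − e^(−kτ)) = 1 / (1 − e^(−0.08210×12.0)) = 1 / (1 − 0.3734) = 1.596
Loading dose = maintenance dose × R = 331 × 1.596 ≈ 528 mg

528 mg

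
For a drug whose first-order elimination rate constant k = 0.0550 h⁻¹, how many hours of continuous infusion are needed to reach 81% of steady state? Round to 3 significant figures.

30.2 hours

f = 1 − e^(−kt)  ⇒  t = −ln(1 − f) / k
t = −ln(1 − 0.81) / 0.05500 = 1.661 / 0.05500 ≈ 30.2 hours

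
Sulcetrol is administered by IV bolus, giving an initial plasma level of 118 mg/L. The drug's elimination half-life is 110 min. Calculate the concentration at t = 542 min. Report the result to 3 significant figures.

3.88 mg/L

k = ln 2 / 110 = 0.006301 min⁻¹
C(t) = C₀ e^(−kt) = 118 × e^(−0.006301 × 542) = 118 × e^(−3.415) = 118 × 0.03287 ≈ 3.88 mg/L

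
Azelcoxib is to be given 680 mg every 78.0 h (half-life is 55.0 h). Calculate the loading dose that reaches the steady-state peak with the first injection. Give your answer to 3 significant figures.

1090 mg

k = ln 2 / 55.0 = 0.01260 h⁻¹
Accumulation ratio R = 1 / (1 − e^(−kτ)) = 1 / (1 − e^(−0.01260×78.0)) = 1 / (1 − 0.3742) = 1.598
Loading dose = maintenance dose × R = 680 × 1.598 ≈ 1090 mg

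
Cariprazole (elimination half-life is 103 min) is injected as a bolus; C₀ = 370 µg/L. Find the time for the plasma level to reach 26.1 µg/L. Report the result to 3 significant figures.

394 minutes

k = ln 2 / 103 = 0.006730 min⁻¹
C(t) = C₀ e^(−kt)  ⇒  t = ln(C₀/C) / k
t = ln(370/26.1) / 0.006730 = 2.652 / 0.006730 ≈ 394 minutes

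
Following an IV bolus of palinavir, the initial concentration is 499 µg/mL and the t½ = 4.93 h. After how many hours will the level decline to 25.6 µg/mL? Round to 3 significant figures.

k = ln 2 / 4.93 = 0.1406 h⁻¹
C(t) = C₀ e^(−kt)  ⇒  t = ln(C₀/C) / k
t = ln(499/25.6) / 0.1406 = 2.970 / 0.1406 ≈ 21.1 hours

21.1 hours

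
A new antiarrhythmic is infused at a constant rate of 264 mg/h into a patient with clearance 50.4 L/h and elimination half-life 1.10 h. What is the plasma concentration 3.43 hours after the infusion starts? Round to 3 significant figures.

Css = rate / CL = 264 / 50.4 = 5.238 µg/mL
k = ln 2 / 1.10 = 0.6301 h⁻¹
C(t) = Css (1 − e^(−kt)) = 5.238 × (1 − e^(−2.161)) = 5.238 × 0.8848 ≈ 4.63 µg/mL

4.63 µg/mL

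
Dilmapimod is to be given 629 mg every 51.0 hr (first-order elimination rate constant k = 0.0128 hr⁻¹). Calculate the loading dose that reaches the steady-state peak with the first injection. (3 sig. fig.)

Accumulation ratio R = 1 / (1 − e^(−kτ)) = 1 / (1 − e^(−0.01280×51.0)) = 1 / (1 − 0.5206) = 2.086
Loading dose = maintenance dose × R = 629 × 2.086 ≈ 1310 mg

1310 mg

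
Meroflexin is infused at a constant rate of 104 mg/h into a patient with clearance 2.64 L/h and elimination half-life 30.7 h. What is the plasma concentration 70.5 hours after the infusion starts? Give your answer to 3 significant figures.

31.4 µg/mL

Css = rate / CL = 104 / 2.64 = 39.39 µg/mL
k = ln 2 / 30.7 = 0.02258 h⁻¹
C(t) = Css (1 − e^(−kt)) = 39.39 × (1 − e^(−1.592)) = 39.39 × 0.7964 ≈ 31.4 µg/mL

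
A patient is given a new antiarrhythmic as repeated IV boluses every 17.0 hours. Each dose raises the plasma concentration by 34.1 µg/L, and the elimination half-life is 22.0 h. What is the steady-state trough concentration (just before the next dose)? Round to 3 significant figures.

k = ln 2 / 22.0 = 0.03151 h⁻¹
Fraction remaining after one interval: e^(−kτ) = e^(−0.03151 × 17.0) = 0.5853
R = 1 / (1 − 0.5853) = 2.411
Css,max = 34.1 × 2.411 = 82.23 µg/L
Css,min = Css,max × e^(−kτ) = 82.23 × 0.5853 ≈ 48.1 µg/L

48.1 µg/L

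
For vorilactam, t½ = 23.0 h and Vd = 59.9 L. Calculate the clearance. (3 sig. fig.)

1.81 L/h

k = ln 2 / t½ = ln 2 / 23.0 = 0.03014 h⁻¹
CL = k · V = 0.03014 × 59.9 ≈ 1.81 L/h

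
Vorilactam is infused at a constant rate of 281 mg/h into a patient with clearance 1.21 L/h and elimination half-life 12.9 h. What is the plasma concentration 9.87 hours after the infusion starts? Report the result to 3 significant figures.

Css = rate / CL = 281 / 1.21 = 232.2 mg/L
k = ln 2 / 12.9 = 0.05373 h⁻¹
C(t) = Css (1 − e^(−kt)) = 232.2 × (1 − e^(−0.5303)) = 232.2 × 0.4116 ≈ 95.6 mg/L

95.6 mg/L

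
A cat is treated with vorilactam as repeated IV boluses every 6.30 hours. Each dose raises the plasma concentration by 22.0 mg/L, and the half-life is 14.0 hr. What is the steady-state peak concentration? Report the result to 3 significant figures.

k = ln 2 / 14.0 = 0.04951 hr⁻¹
Fraction remaining after one interval: e^(−kτ) = e^(−0.04951 × 6.30) = 0.7320
R = 1 / (1 − 0.7320) = 3.732
Css,max = 22.0 × 3.732 ≈ 82.1 mg/L

82.1 mg/L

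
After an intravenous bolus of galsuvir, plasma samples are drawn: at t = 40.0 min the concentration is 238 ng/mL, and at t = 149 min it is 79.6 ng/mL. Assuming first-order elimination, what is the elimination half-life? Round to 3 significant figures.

k = ln(C₁/C₂) / (t₂ − t₁) = ln(238/79.6) / (149 − 40.0)
  = 1.095 / 109.0 = 0.01005 min⁻¹
t½ = ln 2 / k = ln 2 / 0.01005 ≈ 69.0 minutes

69.0 minutes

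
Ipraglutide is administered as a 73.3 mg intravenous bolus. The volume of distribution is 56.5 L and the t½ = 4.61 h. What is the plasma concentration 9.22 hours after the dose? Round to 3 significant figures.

0.324 mg/L

C₀ = dose / V = 73.3 / 56.5 = 1.297 mg/L
k = ln 2 / 4.61 = 0.1504 h⁻¹
C(t) = C₀ e^(−kt) = 1.297 × e^(−0.1504 × 9.22) = 1.297 × e^(−1.386) = 1.297 × 0.2500 ≈ 0.324 mg/L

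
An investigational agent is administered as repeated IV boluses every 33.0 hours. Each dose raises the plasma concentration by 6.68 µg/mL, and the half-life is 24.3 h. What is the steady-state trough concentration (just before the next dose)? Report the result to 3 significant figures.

k = ln 2 / 24.3 = 0.02852 h⁻¹
Fraction remaining after one interval: e^(−kτ) = e^(−0.02852 × 33.0) = 0.3901
R = 1 / (1 − 0.3901) = 1.640
Css,max = 6.68 × 1.640 = 10.95 µg/mL
Css,min = Css,max × e^(−kτ) = 10.95 × 0.3901 ≈ 4.27 µg/mL

4.27 µg/mL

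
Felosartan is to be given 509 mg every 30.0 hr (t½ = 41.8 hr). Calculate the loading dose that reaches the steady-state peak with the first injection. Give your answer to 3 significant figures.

1300 mg

k = ln 2 / 41.8 = 0.01658 hr⁻¹
Accumulation ratio R = 1 / (1 − e^(−kτ)) = 1 / (1 − e^(−0.01658×30.0)) = 1 / (1 − 0.6081) = 2.551
Loading dose = maintenance dose × R = 509 × 2.551 ≈ 1300 mg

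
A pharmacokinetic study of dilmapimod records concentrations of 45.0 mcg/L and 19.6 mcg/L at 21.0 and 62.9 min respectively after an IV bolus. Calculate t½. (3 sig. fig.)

k = ln(C₁/C₂) / (t₂ − t₁) = ln(45.0/19.6) / (62.9 − 21.0)
  = 0.8311 / 41.90 = 0.01984 min⁻¹
t½ = ln 2 / k = ln 2 / 0.01984 ≈ 34.9 minutes

34.9 minutes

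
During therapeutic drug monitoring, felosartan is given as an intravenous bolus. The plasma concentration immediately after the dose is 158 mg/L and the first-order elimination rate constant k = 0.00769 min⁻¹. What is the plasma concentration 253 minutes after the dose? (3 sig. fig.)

C(t) = C₀ e^(−kt) = 158 × e^(−0.007690 × 253) = 158 × e^(−1.946) = 158 × 0.1429 ≈ 22.6 mg/L

22.6 mg/L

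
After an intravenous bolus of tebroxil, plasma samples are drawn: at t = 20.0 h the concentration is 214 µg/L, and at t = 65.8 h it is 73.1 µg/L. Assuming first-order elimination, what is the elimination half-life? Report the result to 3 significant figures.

29.6 hours

k = ln(C₁/C₂) / (t₂ − t₁) = ln(214/73.1) / (65.8 − 20.0)
  = 1.074 / 45.80 = 0.02345 h⁻¹
t½ = ln 2 / k = ln 2 / 0.02345 ≈ 29.6 hours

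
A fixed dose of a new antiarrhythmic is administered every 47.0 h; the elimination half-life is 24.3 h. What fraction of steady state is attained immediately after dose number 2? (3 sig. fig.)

0.932

k = ln 2 / 24.3 = 0.02852 h⁻¹
f_n = 1 − e^(−nkτ) = 1 − e^(−2 × 0.02852 × 47.0) = 1 − e^(−2.681) = 1 − 0.06847 ≈ 0.932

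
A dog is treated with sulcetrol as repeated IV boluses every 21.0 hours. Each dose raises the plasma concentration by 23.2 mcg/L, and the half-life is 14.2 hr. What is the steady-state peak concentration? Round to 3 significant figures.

k = ln 2 / 14.2 = 0.04881 hr⁻¹
Fraction remaining after one interval: e^(−kτ) = e^(−0.04881 × 21.0) = 0.3588
R = 1 / (1 − 0.3588) = 1.560
Css,max = 23.2 × 1.560 ≈ 36.2 mcg/L

36.2 mcg/L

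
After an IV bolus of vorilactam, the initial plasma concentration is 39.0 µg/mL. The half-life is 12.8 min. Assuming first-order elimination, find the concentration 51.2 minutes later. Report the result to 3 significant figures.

k = ln 2 / 12.8 = 0.05415 min⁻¹
51.2 min is 4.000 half-lives, so C = 39.0 × (1/2)^4.000 = 39.0 × 0.06250 ≈ 2.44 µg/mL

2.44 µg/mL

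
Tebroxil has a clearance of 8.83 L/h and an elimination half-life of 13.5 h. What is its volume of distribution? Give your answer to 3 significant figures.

172 L

k = ln 2 / t½ = ln 2 / 13.5 = 0.05134 h⁻¹
V = CL / k = 8.83 / 0.05134 ≈ 172 L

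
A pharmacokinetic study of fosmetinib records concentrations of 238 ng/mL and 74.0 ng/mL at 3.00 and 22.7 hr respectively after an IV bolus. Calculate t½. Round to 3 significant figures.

k = ln(C₁/C₂) / (t₂ − t₁) = ln(238/74.0) / (22.7 − 3.00)
  = 1.168 / 19.70 = 0.05930 hr⁻¹
t½ = ln 2 / k = ln 2 / 0.05930 ≈ 11.7 hours

11.7 hours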